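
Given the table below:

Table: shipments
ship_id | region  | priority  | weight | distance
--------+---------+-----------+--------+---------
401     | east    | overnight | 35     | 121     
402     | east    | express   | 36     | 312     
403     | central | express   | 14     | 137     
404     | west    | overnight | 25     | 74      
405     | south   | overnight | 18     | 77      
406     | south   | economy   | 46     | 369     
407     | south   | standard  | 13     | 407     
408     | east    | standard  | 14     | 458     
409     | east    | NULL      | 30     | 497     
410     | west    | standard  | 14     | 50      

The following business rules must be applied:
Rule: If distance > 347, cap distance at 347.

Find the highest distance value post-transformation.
347

Step 1: Original maximum distance = 497
Step 2: Apply cap at 347
Step 3: 4 records had distance > 347 and were capped
Step 4: Maximum after transformation = 347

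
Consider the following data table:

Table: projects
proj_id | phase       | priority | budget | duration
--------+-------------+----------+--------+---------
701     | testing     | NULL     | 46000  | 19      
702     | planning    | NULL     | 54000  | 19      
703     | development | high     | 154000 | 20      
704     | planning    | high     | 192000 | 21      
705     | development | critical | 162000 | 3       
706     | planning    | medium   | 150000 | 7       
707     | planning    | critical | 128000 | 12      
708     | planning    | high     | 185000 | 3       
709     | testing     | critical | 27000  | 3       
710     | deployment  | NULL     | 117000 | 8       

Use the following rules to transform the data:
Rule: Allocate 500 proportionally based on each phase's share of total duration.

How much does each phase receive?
deployment: 34.78, development: 100.0, planning: 269.57, testing: 95.65

Step 1: Calculate total duration = 115
Step 2: Calculate each phase's proportion:
  deployment: 8/115 = 6.96% → 34.78
  development: 23/115 = 20.00% → 100.0
  planning: 62/115 = 53.91% → 269.57
  testing: 22/115 = 19.13% → 95.65
Step 3: Verify: sum of allocations ≈ 500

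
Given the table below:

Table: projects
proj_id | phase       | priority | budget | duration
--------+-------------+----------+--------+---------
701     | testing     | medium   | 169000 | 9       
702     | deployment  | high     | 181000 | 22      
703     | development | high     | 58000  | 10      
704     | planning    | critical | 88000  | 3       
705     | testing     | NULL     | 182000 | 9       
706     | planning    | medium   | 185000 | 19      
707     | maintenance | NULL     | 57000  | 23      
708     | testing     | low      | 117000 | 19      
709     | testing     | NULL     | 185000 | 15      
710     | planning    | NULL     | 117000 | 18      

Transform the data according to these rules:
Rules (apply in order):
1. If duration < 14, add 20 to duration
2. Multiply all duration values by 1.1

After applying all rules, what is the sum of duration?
249.7

Step 1: Apply Rule 1 - Add 20 to records with duration < 14
  - 4 records affected: 31 + (4 × 20) = 111
  - Unaffected records: 116
  - Sum after Rule 1: 227
Step 2: Apply Rule 2 - Multiply all by 1.1
  - 227 × 1.1 = 249.7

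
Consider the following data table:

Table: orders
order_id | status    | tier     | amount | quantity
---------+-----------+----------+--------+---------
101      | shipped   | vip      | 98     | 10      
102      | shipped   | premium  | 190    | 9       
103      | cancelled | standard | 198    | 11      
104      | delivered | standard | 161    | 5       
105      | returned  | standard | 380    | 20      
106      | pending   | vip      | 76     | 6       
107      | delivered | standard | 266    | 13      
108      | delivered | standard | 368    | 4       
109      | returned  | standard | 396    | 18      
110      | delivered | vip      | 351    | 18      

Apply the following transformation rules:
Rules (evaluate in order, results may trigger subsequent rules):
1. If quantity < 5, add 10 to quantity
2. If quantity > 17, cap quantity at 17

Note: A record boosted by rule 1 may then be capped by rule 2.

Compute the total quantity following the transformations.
119

Step 1: Apply rule 1 to records with quantity < 5
  - 1 records get bonus of 10
  - Of these, 0 records then exceed 17 and get capped
Step 2: Apply rule 2 to records with quantity > 17
  - 3 records (original) are capped
Step 3: Calculate final sum = 119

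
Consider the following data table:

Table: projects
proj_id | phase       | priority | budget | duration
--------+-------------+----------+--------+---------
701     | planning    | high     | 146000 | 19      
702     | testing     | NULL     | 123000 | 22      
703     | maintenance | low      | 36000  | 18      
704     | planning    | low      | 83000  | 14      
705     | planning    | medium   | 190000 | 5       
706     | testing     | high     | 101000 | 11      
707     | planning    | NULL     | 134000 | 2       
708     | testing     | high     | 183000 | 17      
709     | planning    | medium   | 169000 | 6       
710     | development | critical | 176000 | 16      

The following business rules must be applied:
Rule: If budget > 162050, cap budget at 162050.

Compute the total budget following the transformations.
1271200

Step 1: 4 records have budget > 162050
Step 2: These records originally summed to 718000
Step 3: After capping: 4 × 162050 = 648200
Step 4: Unaffected records sum: 623000
Step 5: Final sum = 648200 + 623000 = 1271200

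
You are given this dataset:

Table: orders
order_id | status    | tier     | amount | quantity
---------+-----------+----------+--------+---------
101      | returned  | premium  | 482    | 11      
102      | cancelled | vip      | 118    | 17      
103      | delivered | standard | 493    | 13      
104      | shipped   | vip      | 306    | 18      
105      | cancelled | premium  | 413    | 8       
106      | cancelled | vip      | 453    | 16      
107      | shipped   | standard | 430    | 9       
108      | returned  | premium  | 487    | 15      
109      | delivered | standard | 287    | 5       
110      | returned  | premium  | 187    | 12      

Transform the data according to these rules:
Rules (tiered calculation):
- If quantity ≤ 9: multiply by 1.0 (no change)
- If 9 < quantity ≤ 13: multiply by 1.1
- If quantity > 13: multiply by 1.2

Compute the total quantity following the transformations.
140.8

Step 1: Tier 1 (quantity ≤ 9): 3 records, sum = 22 × 1.0 = 22.0
Step 2: Tier 2 (9 < quantity ≤ 13): 3 records, sum = 36 × 1.1 = 39.6
Step 3: Tier 3 (quantity > 13): 4 records, sum = 66 × 1.2 = 79.2
Step 4: Final sum = 22.0 + 39.6 + 79.2 = 140.8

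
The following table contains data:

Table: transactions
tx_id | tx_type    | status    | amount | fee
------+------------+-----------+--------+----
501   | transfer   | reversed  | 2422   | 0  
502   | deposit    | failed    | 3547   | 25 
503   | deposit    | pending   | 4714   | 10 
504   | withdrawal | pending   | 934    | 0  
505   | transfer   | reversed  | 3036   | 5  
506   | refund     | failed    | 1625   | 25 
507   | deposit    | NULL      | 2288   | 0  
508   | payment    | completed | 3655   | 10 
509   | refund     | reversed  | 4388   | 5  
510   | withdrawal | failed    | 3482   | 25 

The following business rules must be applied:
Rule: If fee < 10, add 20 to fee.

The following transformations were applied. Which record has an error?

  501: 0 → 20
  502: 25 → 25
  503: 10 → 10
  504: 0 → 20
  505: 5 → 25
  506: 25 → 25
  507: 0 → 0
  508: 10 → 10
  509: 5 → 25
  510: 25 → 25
Record 507 has an error. The correct transformed value should be 20, not 0.

Step 1: Check each record against the rule
Step 2: Record 507 has fee = 0
Step 3: Since 0 < 10, the bonus should have been applied
Step 4: Correct value = 20, but claimed value = 0
Conclusion: Record 507 has the error.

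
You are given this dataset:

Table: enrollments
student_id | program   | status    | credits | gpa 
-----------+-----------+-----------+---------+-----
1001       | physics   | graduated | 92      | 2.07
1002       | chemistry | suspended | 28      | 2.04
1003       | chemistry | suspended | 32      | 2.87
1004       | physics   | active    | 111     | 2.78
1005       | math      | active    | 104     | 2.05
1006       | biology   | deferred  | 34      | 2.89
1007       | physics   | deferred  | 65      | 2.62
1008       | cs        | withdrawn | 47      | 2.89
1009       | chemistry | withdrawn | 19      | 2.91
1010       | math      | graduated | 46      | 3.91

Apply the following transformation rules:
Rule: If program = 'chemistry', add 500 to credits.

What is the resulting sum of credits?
2078

Step 1: Count records where program = 'chemistry': 3
Step 2: Total bonus added: 3 × 500 = 1500
Step 3: Original sum of credits: 578
Step 4: Final sum = 578 + 1500 = 2078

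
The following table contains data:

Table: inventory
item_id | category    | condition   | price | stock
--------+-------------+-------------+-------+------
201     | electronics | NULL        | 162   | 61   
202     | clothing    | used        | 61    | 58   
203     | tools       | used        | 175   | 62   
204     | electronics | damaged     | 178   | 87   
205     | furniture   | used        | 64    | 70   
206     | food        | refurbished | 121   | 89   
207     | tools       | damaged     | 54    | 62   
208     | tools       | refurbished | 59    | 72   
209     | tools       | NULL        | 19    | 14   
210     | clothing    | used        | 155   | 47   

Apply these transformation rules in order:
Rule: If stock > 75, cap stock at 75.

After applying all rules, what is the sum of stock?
596

Step 1: 2 records have stock > 75
Step 2: These records originally summed to 176
Step 3: After capping: 2 × 75 = 150
Step 4: Unaffected records sum: 446
Step 5: Final sum = 150 + 446 = 596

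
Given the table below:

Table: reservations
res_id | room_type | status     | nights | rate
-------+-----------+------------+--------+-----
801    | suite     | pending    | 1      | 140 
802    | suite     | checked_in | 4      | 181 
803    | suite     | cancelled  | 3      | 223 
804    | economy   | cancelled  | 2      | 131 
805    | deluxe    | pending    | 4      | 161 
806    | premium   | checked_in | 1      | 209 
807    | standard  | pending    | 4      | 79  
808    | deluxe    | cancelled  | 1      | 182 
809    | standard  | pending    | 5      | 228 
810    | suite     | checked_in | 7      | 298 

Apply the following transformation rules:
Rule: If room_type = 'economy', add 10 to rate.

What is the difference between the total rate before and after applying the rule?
10

Step 1: Original sum of rate = 1832
Step 2: 1 records have room_type = 'economy'
Step 3: Each affected record changes by 10
Step 4: Total change = 1 × 10 = 10
Step 5: New sum = 1832 + 10 = 1842
Step 6: Difference = |1842 - 1832| = 10
        (Sum increased by 10)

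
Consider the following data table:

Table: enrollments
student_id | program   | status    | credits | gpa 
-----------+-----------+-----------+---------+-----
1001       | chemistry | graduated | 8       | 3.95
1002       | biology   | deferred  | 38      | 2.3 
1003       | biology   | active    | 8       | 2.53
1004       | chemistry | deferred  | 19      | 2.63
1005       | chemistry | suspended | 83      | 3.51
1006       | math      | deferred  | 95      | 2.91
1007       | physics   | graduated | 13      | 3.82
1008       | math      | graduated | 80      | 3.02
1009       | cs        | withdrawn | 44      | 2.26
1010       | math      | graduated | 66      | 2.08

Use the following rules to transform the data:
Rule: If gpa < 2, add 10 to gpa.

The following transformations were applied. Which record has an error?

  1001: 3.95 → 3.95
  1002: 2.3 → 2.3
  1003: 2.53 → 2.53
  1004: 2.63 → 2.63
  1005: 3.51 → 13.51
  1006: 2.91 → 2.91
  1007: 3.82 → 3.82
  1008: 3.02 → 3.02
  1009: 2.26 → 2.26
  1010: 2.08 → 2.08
Record 1005 has an error. The correct transformed value should be 3.51, not 13.51.

Step 1: Check each record against the rule
Step 2: Record 1005 has gpa = 3.51
Step 3: Since 3.51 >= 2, the bonus should not have been applied
Step 4: Correct value = 3.51, but claimed value = 13.51
Conclusion: Record 1005 has the error.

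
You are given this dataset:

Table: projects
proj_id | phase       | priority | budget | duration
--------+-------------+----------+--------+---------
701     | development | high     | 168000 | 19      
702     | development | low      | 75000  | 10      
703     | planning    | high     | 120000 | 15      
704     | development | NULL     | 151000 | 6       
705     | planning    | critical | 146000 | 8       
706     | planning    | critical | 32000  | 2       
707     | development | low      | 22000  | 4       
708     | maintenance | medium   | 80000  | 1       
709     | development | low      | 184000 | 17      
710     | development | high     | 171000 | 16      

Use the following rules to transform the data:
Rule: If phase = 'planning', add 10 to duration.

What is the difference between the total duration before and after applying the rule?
30

Step 1: Original sum of duration = 98
Step 2: 3 records have phase = 'planning'
Step 3: Each affected record changes by 10
Step 4: Total change = 3 × 10 = 30
Step 5: New sum = 98 + 30 = 128
Step 6: Difference = |128 - 98| = 30
        (Sum increased by 30)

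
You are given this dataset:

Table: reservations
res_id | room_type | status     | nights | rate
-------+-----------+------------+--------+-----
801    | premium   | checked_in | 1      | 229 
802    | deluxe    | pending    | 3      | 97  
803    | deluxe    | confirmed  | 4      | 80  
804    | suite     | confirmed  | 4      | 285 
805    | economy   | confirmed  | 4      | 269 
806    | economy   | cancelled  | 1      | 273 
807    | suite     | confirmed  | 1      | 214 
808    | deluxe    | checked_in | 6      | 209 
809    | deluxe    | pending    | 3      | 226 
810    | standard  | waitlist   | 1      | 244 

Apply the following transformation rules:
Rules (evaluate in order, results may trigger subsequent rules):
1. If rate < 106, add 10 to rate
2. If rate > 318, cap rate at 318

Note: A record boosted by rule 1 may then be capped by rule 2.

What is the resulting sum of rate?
2146

Step 1: Apply rule 1 to records with rate < 106
  - 2 records get bonus of 10
  - Of these, 0 records then exceed 318 and get capped
Step 2: Apply rule 2 to records with rate > 318
  - 0 records (original) are capped
Step 3: Calculate final sum = 2146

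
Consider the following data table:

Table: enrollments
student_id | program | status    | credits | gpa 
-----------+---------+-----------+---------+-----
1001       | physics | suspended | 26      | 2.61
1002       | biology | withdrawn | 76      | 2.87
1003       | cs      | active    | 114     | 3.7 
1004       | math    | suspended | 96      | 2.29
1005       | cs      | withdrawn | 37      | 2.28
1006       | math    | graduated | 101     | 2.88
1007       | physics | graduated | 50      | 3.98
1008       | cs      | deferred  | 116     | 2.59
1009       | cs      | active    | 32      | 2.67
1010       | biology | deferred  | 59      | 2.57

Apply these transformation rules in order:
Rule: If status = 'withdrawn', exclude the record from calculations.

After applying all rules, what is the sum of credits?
594

Step 1: Identify records where status = 'withdrawn'
Step 2: The excluded records sum to 113
Step 3: Original total credits = 707
Step 4: Remaining total = 707 - 113 = 594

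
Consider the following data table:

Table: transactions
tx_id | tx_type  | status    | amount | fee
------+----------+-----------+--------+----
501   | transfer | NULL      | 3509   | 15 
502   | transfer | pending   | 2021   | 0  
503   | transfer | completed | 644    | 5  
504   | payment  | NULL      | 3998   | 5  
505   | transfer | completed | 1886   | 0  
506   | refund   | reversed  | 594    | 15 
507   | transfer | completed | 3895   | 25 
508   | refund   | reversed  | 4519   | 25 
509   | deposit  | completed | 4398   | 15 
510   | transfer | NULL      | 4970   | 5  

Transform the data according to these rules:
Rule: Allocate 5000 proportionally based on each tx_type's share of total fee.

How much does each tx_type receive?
deposit: 681.82, payment: 227.27, refund: 1818.18, transfer: 2272.73

Step 1: Calculate total fee = 110
Step 2: Calculate each tx_type's proportion:
  deposit: 15/110 = 13.64% → 681.82
  payment: 5/110 = 4.55% → 227.27
  refund: 40/110 = 36.36% → 1818.18
  transfer: 50/110 = 45.45% → 2272.73
Step 3: Verify: sum of allocations ≈ 5000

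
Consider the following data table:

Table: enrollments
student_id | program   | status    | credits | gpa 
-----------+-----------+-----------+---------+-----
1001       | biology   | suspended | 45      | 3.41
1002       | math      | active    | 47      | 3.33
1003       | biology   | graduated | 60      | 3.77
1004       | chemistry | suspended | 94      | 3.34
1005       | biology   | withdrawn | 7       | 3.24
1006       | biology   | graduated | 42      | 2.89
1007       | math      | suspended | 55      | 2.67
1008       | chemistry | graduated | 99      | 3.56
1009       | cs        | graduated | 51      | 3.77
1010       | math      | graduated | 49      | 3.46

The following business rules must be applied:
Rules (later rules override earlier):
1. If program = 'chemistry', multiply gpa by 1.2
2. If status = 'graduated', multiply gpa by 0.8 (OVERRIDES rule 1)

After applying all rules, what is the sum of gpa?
30.62

Step 1: Rule 2 takes priority for records with status = 'graduated'
  - 5 records: 17.45 × 0.8 = 13.96
Step 2: Rule 1 applies to remaining records with program = 'chemistry'
  - 1 records: 3.34 × 1.2 = 4.01
Step 3: Other records unchanged: 12.65
Step 4: Final sum = 13.96 + 4.01 + 12.65 = 30.62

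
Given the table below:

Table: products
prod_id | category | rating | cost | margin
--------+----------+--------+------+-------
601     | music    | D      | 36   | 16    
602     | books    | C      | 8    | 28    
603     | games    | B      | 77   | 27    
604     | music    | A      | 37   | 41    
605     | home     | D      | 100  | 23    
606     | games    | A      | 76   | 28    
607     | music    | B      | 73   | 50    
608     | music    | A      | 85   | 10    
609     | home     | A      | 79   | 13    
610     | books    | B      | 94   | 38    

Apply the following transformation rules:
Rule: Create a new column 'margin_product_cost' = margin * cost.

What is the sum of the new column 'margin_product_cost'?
17923

Step 1: For each record, compute margin * cost
Example calculations:
  16 * 36 = 576
  28 * 8 = 224
  27 * 77 = 2079
  ...
Step 2: Sum all derived values
Step 3: Total = 17923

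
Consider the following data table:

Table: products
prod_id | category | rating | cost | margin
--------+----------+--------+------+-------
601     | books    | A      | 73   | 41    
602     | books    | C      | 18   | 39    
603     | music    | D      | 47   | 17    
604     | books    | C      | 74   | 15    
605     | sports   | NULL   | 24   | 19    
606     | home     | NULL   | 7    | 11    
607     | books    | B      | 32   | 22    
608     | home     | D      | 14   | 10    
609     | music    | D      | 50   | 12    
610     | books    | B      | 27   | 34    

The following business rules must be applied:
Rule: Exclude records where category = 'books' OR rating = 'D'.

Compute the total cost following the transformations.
31

Step 1: Find records where category = 'books' OR rating = 'D'
Step 2: 8 records match, summing to 335
Step 3: Original sum: 366
Step 4: Remaining sum = 366 - 335 = 31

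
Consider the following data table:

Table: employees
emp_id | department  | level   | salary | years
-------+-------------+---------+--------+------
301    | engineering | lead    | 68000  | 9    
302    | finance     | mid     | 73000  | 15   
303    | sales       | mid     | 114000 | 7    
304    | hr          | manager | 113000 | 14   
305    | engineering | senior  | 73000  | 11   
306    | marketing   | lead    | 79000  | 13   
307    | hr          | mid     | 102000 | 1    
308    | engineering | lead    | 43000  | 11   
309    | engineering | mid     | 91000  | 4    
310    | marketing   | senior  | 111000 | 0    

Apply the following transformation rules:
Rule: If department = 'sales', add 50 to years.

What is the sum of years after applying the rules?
135

Step 1: Count records where department = 'sales': 1
Step 2: Total bonus added: 1 × 50 = 50
Step 3: Original sum of years: 85
Step 4: Final sum = 85 + 50 = 135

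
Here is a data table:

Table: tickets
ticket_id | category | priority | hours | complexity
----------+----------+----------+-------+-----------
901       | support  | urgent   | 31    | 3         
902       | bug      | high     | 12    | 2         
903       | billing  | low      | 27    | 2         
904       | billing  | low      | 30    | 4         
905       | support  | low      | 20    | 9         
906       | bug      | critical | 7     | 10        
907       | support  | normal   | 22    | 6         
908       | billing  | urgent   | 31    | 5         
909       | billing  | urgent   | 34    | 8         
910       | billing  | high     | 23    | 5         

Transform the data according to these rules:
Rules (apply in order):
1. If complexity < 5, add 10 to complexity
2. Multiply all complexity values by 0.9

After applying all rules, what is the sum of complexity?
84.6

Step 1: Apply Rule 1 - Add 10 to records with complexity < 5
  - 4 records affected: 11 + (4 × 10) = 51
  - Unaffected records: 43
  - Sum after Rule 1: 94
Step 2: Apply Rule 2 - Multiply all by 0.9
  - 94 × 0.9 = 84.6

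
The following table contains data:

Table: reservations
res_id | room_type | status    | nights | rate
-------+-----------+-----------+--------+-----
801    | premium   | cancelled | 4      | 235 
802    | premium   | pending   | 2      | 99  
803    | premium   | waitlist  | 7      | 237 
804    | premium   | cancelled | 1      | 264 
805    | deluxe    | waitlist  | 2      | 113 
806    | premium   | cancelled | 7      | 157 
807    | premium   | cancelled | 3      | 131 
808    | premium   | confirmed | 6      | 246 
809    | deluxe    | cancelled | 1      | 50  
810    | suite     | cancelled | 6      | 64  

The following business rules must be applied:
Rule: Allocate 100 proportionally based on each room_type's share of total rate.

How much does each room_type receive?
deluxe: 10.21, premium: 85.78, suite: 4.01

Step 1: Calculate total rate = 1596
Step 2: Calculate each room_type's proportion:
  deluxe: 163/1596 = 10.21% → 10.21
  premium: 1369/1596 = 85.78% → 85.78
  suite: 64/1596 = 4.01% → 4.01
Step 3: Verify: sum of allocations ≈ 100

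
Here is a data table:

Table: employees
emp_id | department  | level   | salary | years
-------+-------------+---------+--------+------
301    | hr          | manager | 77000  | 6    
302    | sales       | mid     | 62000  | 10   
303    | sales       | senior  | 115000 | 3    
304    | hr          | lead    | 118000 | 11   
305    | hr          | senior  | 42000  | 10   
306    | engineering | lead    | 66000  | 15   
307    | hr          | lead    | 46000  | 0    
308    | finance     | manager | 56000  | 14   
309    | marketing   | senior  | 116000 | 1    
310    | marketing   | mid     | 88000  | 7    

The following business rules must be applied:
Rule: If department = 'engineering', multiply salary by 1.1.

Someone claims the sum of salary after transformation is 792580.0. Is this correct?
No, the correct result is 792600.0.

Step 1: Calculate the correct sum after transformation
Step 2: Apply multiplier 1.1 to records where department = 'engineering'
Step 3: Correct result = 792600.0
Step 4: Claimed result = 792580.0
Step 5: 792600.0 ≠ 792580.0
Conclusion: The claimed result is incorrect. The correct answer is 792600.0.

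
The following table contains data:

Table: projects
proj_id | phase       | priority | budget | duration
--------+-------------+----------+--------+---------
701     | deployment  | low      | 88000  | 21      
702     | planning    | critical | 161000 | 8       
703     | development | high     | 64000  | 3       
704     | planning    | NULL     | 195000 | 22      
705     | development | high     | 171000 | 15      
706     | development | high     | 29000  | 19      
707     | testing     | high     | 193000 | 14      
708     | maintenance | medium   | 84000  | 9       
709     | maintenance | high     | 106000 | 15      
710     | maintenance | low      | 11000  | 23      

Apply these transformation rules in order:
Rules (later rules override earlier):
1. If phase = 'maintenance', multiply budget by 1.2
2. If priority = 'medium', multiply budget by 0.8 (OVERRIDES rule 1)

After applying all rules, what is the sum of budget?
1108600.0

Step 1: Rule 2 takes priority for records with priority = 'medium'
  - 1 records: 84000 × 0.8 = 67200.0
Step 2: Rule 1 applies to remaining records with phase = 'maintenance'
  - 2 records: 117000 × 1.2 = 140400.0
Step 3: Other records unchanged: 901000
Step 4: Final sum = 67200.0 + 140400.0 + 901000 = 1108600.0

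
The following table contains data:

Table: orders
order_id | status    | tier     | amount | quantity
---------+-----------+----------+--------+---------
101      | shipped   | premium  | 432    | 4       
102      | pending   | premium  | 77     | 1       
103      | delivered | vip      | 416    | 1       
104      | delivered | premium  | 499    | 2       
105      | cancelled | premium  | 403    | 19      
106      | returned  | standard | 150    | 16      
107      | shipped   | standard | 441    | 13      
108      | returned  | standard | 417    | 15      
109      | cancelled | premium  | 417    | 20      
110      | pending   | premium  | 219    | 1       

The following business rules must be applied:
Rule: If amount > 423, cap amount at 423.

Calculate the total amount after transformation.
3368

Step 1: 3 records have amount > 423
Step 2: These records originally summed to 1372
Step 3: After capping: 3 × 423 = 1269
Step 4: Unaffected records sum: 2099
Step 5: Final sum = 1269 + 2099 = 3368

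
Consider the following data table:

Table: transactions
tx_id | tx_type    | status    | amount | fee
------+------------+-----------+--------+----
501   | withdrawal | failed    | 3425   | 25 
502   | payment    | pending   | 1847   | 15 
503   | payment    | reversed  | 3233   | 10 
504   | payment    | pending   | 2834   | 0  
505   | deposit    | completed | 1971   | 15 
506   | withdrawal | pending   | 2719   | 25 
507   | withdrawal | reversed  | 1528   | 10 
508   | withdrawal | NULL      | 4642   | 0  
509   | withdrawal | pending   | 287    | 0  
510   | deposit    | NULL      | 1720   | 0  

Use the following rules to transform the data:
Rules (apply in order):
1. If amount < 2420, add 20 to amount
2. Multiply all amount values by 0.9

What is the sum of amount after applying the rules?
21875.4

Step 1: Apply Rule 1 - Add 20 to records with amount < 2420
  - 5 records affected: 7353 + (5 × 20) = 7453
  - Unaffected records: 16853
  - Sum after Rule 1: 24306
Step 2: Apply Rule 2 - Multiply all by 0.9
  - 24306 × 0.9 = 21875.4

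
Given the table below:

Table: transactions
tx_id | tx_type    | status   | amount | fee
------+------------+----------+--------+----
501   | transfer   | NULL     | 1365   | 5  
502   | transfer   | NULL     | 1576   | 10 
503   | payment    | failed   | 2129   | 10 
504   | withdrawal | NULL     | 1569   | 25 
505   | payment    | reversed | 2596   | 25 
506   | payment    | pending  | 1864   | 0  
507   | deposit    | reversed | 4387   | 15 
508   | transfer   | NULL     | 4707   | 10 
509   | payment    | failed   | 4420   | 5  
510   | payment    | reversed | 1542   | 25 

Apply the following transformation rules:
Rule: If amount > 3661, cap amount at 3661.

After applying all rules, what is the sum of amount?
23624

Step 1: 3 records have amount > 3661
Step 2: These records originally summed to 13514
Step 3: After capping: 3 × 3661 = 10983
Step 4: Unaffected records sum: 12641
Step 5: Final sum = 10983 + 12641 = 23624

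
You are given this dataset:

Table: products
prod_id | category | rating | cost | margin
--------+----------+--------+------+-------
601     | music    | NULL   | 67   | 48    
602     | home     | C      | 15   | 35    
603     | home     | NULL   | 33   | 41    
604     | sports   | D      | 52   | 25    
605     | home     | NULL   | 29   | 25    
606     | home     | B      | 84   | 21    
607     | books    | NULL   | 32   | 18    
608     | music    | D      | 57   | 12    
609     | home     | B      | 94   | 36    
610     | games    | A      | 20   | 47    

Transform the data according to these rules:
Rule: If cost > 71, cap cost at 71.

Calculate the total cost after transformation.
447

Step 1: 2 records have cost > 71
Step 2: These records originally summed to 178
Step 3: After capping: 2 × 71 = 142
Step 4: Unaffected records sum: 305
Step 5: Final sum = 142 + 305 = 447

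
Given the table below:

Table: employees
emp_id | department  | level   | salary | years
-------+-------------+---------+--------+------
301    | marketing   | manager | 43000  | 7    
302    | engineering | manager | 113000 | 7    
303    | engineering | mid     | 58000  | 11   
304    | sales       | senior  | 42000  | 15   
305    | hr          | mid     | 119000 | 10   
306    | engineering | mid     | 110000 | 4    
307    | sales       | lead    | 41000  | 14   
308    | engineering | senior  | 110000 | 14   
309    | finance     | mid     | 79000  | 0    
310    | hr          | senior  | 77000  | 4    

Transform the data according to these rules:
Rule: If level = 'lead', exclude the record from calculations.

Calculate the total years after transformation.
72

Step 1: Identify records where level = 'lead'
Step 2: The excluded records sum to 14
Step 3: Original total years = 86
Step 4: Remaining total = 86 - 14 = 72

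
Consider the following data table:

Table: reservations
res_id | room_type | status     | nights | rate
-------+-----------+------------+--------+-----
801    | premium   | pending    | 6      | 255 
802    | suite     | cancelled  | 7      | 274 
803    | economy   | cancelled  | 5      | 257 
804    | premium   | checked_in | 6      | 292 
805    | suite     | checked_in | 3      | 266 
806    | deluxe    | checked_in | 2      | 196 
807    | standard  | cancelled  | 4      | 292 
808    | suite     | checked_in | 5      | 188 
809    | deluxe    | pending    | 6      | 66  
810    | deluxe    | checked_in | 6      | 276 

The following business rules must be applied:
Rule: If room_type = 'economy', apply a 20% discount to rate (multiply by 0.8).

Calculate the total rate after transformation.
2310.6

Step 1: Records with room_type = 'economy' have total rate = 257
Step 2: Apply multiplier: 257 × 0.8 = 205.6
Step 3: Other records total: 2105
Step 4: Final sum = 205.6 + 2105 = 2310.6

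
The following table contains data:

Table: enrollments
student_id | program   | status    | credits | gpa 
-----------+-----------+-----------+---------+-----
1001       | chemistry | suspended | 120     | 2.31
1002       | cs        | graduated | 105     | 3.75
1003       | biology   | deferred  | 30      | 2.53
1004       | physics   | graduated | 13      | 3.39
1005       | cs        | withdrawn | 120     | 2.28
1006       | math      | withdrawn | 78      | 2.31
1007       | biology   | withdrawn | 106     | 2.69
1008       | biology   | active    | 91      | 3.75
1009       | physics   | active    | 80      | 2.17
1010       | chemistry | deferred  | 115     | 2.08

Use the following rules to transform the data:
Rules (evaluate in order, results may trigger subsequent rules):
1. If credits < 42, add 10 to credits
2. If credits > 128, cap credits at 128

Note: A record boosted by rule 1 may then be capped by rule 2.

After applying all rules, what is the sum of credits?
878

Step 1: Apply rule 1 to records with credits < 42
  - 2 records get bonus of 10
  - Of these, 0 records then exceed 128 and get capped
Step 2: Apply rule 2 to records with credits > 128
  - 0 records (original) are capped
Step 3: Calculate final sum = 878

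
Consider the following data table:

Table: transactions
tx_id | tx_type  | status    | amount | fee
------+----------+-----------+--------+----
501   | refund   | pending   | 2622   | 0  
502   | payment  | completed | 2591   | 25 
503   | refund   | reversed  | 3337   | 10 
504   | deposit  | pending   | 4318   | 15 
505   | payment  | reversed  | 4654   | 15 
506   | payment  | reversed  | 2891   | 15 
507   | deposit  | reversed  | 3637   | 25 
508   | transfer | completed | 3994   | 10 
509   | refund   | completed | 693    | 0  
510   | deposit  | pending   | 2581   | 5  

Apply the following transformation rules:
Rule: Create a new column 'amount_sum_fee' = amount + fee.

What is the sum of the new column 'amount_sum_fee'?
31438

Step 1: For each record, compute amount + fee
Example calculations:
  2622 + 0 = 2622
  2591 + 25 = 2616
  3337 + 10 = 3347
  ...
Step 2: Sum all derived values
Step 3: Total = 31438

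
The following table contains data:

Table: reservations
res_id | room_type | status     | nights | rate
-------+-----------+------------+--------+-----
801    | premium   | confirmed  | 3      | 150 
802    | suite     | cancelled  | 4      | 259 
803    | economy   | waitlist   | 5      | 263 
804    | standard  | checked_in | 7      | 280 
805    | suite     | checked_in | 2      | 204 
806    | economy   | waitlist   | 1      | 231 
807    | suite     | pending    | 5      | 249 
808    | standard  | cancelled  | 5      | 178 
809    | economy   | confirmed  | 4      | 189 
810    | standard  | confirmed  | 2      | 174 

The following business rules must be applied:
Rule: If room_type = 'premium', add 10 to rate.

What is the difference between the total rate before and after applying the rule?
10

Step 1: Original sum of rate = 2177
Step 2: 1 records have room_type = 'premium'
Step 3: Each affected record changes by 10
Step 4: Total change = 1 × 10 = 10
Step 5: New sum = 2177 + 10 = 2187
Step 6: Difference = |2187 - 2177| = 10
        (Sum increased by 10)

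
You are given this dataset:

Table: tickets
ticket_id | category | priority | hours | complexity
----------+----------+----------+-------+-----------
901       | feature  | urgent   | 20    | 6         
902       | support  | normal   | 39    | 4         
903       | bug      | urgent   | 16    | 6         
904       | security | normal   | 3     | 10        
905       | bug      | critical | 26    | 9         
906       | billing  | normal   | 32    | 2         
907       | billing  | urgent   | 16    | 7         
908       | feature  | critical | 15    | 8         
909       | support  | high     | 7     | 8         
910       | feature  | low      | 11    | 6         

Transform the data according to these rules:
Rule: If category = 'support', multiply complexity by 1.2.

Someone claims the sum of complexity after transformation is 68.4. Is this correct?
Yes, the result is correct.

Step 1: Calculate the correct sum after transformation
Step 2: Apply multiplier 1.2 to records where category = 'support'
Step 3: Correct result = 68.4
Step 4: Claimed result = 68.4
Step 5: 68.4 = 68.4 ✓
Conclusion: The claimed result is correct.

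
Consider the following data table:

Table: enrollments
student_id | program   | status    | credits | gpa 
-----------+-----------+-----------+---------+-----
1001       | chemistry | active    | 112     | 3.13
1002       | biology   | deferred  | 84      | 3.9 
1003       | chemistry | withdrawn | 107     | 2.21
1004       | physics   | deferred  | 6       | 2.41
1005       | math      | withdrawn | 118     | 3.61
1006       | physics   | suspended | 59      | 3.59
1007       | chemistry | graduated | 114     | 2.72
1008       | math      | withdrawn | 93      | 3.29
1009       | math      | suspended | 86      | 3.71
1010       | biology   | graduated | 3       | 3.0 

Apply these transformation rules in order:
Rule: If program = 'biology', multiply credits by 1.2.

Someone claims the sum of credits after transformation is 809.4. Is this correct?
No, the correct result is 799.4.

Step 1: Calculate the correct sum after transformation
Step 2: Apply multiplier 1.2 to records where program = 'biology'
Step 3: Correct result = 799.4
Step 4: Claimed result = 809.4
Step 5: 799.4 ≠ 809.4
Conclusion: The claimed result is incorrect. The correct answer is 799.4.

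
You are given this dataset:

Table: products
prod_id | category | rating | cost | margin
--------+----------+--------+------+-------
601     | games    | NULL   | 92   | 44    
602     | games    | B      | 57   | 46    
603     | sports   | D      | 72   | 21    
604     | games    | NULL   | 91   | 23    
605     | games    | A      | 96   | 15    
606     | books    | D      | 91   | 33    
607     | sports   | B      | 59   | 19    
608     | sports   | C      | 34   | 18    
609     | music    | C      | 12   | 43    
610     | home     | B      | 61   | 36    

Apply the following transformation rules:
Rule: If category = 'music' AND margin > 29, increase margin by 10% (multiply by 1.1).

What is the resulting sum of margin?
302.3

Step 1: Find records where category = 'music' AND margin > 29
Step 2: 1 records match, summing to 43
Step 3: After multiplier: 43 × 1.1 = 47.3
Step 4: Unaffected records sum: 255
Step 5: Final sum = 47.3 + 255 = 302.3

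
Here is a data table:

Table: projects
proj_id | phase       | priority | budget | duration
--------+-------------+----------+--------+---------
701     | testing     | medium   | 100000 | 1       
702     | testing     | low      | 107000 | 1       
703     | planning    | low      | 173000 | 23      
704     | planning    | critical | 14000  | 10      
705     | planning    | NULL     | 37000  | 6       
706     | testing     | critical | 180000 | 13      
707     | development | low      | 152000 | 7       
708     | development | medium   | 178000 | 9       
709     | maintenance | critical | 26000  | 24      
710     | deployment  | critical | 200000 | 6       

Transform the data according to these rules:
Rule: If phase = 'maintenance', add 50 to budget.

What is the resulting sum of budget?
1167050

Step 1: Count records where phase = 'maintenance': 1
Step 2: Total bonus added: 1 × 50 = 50
Step 3: Original sum of budget: 1167000
Step 4: Final sum = 1167000 + 50 = 1167050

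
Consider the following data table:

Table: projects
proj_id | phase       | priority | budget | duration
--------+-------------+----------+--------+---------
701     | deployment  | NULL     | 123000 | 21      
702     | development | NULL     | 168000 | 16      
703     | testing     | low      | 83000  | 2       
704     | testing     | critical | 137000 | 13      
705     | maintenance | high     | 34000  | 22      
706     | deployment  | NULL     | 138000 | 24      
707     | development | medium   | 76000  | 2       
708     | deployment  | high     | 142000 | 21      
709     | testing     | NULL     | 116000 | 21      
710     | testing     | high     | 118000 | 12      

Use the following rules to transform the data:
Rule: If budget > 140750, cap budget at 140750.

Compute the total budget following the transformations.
1106500

Step 1: 2 records have budget > 140750
Step 2: These records originally summed to 310000
Step 3: After capping: 2 × 140750 = 281500
Step 4: Unaffected records sum: 825000
Step 5: Final sum = 281500 + 825000 = 1106500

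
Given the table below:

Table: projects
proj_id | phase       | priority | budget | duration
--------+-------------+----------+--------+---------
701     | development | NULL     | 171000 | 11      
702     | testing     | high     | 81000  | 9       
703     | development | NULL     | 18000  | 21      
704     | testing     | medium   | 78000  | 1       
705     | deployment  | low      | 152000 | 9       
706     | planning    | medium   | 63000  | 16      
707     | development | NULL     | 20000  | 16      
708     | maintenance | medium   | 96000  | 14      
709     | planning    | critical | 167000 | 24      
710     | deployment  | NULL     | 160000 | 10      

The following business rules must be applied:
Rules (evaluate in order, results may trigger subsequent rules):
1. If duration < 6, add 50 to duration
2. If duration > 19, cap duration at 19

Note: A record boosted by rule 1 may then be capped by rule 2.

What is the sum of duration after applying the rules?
142

Step 1: Apply rule 1 to records with duration < 6
  - 1 records get bonus of 50
  - Of these, 1 records then exceed 19 and get capped
Step 2: Apply rule 2 to records with duration > 19
  - 2 records (original) are capped
Step 3: Calculate final sum = 142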